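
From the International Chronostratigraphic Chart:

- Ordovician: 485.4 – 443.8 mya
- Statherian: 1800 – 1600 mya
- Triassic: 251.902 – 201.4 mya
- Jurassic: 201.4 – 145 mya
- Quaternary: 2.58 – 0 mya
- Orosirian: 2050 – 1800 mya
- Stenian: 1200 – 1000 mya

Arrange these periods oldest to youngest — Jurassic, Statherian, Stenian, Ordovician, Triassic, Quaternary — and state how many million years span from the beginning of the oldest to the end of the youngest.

Start ages (Ma): Statherian 1800, Stenian 1200, Ordovician 485.4, Triassic 251.902, Jurassic 201.4, Quaternary 2.58.
Ordered oldest to youngest: Statherian, Stenian, Ordovician, Triassic, Jurassic, Quaternary.
Span = 1800 − 0 = 1800 Myr.

Statherian → Stenian → Ordovician → Triassic → Jurassic → Quaternary; total span 1800 Myr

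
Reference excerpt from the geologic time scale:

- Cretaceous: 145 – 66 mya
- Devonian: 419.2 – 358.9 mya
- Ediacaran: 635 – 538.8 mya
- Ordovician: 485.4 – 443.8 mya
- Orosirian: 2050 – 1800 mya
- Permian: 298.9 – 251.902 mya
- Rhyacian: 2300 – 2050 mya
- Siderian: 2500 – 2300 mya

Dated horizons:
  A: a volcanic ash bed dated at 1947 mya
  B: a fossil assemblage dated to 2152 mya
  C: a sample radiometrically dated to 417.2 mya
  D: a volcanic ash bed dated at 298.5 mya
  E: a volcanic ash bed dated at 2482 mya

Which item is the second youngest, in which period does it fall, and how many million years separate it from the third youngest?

C, in the Devonian; 1529.8 million years to A

Sorted youngest-first by Ma: D (298.5), C (417.2), A (1947), B (2152), E (2482).
The second youngest is C at 417.2 Ma, which lies in 419.2–358.9 Ma: the Devonian.
The third youngest is A at 1947 Ma; separation = |417.2 − 1947| = 1529.8 Myr.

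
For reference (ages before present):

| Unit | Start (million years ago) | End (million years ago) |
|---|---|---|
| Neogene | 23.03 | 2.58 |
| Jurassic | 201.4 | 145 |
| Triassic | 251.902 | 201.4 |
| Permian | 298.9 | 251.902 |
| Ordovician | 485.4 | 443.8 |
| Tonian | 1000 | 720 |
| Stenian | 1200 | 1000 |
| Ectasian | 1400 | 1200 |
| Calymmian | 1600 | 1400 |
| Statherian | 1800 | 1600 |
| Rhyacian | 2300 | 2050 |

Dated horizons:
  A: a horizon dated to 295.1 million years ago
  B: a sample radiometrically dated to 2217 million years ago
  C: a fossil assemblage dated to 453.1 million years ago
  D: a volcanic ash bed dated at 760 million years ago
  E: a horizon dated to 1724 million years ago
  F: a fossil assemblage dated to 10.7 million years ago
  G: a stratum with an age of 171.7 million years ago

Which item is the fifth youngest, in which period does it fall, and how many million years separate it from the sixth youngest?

D, in the Tonian; 964 million years to E

Sorted youngest-first by Ma: F (10.7), G (171.7), A (295.1), C (453.1), D (760), E (1724), B (2217).
The fifth youngest is D at 760 Ma, which lies in 1000–720 Ma: the Tonian.
The sixth youngest is E at 1724 Ma; separation = |760 − 1724| = 964 Myr.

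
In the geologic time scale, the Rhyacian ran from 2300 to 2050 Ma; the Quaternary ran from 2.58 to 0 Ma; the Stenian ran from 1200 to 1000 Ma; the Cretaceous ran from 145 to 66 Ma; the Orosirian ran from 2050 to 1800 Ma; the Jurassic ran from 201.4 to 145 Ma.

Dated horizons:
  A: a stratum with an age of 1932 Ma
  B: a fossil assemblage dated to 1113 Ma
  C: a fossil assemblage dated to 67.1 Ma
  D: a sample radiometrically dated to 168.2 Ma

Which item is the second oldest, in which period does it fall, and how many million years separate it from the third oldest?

B, in the Stenian; 944.8 million years to D

Sorted oldest-first by Ma: A (1932), B (1113), D (168.2), C (67.1).
The second oldest is B at 1113 Ma, which lies in 1200–1000 Ma: the Stenian.
The third oldest is D at 168.2 Ma; separation = |1113 − 168.2| = 944.8 Myr.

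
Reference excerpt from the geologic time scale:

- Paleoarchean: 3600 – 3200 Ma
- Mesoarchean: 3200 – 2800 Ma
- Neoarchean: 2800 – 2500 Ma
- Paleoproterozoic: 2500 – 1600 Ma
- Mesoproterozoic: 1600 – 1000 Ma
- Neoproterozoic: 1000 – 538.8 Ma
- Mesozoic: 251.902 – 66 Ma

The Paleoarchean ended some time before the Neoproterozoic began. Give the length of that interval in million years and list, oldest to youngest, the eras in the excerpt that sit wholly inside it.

End of Paleoarchean = 3200 Ma; start of Neoproterozoic = 1000 Ma.
Gap = 3200 − 1000 = 2200 Myr.
Eras wholly inside 3200–1000 Ma: Mesoarchean (3200–2800), Neoarchean (2800–2500), Paleoproterozoic (2500–1600), Mesoproterozoic (1600–1000).

2200 million years; Mesoarchean, Neoarchean, Paleoproterozoic, Mesoproterozoic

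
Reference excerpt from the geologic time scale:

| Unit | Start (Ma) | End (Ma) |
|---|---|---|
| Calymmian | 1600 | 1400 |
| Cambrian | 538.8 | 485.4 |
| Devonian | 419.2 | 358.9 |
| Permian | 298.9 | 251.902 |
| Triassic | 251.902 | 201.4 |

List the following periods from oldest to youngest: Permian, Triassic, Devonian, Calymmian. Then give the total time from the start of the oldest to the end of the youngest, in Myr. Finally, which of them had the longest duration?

Calymmian → Devonian → Permian → Triassic; total span 1398.6 Myr; longest is Calymmian

From the excerpt: Permian 298.9–251.902; Triassic 251.902–201.4; Devonian 419.2–358.9; Calymmian 1600–1400 (Ma).
Larger Ma is earlier, so the oldest is Calymmian and the youngest is Triassic; oldest to youngest: Calymmian, Devonian, Permian, Triassic.
Oldest start 1600 minus youngest end 201.4 gives 1398.6 Myr overall.
Individual lengths (start − end): Devonian 60.3; Triassic 50.502; Permian 46.998; Calymmian 200. The largest is Calymmian at 200 Myr.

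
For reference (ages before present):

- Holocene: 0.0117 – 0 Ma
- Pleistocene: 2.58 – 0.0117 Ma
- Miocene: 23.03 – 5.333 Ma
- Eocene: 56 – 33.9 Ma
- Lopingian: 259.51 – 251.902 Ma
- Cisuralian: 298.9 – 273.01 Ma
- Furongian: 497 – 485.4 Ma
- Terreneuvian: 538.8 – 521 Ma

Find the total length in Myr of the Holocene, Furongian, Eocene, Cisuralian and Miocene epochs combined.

Duration is start − end for each: (0.0117 − 0) + (497 − 485.4) + (56 − 33.9) + (298.9 − 273.01) + (23.03 − 5.333).
That is 0.0117 + 11.6 + 22.1 + 25.89 + 17.697, which totals 77.2987 million years.

77.2987 million years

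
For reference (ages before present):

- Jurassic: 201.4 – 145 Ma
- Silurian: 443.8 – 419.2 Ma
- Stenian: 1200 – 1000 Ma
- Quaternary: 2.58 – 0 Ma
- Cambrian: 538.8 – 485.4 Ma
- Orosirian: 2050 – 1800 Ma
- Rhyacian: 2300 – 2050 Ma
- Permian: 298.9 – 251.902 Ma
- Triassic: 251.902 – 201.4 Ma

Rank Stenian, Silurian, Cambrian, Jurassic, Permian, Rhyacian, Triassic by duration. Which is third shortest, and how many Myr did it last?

Triassic, 50.502 million years

Durations: Stenian 200; Silurian 24.6; Cambrian 53.4; Jurassic 56.4; Permian 46.998; Rhyacian 250; Triassic 50.502 Myr.
Sorted shortest-first: Silurian (24.6), Permian (46.998), Triassic (50.502), Cambrian (53.4), Jurassic (56.4), Stenian (200), Rhyacian (250).
The third shortest is Triassic at 50.502 Myr.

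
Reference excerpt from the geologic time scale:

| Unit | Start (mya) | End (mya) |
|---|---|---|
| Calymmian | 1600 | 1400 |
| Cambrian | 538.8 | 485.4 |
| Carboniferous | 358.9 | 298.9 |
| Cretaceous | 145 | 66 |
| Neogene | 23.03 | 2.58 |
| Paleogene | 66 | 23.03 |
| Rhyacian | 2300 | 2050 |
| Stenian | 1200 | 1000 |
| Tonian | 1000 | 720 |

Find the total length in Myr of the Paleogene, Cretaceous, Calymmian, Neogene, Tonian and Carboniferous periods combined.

Duration is start − end for each: (66 − 23.03) + (145 − 66) + (1600 − 1400) + (23.03 − 2.58) + (1000 − 720) + (358.9 − 298.9).
That is 42.97 + 79 + 200 + 20.45 + 280 + 60, which totals 682.42 million years.

682.42 million years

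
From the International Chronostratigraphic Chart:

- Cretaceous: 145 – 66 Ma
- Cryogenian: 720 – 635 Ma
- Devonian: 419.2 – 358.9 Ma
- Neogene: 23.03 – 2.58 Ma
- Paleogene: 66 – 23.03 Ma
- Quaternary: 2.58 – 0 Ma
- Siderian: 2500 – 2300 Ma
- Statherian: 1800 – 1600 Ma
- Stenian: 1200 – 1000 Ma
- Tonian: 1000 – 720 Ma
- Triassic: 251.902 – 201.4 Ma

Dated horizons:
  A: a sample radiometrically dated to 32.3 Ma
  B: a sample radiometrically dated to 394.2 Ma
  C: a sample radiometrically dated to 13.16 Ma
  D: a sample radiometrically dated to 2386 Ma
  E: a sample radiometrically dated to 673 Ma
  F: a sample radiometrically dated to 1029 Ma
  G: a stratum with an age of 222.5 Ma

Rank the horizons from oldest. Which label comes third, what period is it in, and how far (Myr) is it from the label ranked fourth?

Sorted oldest-first by Ma: D (2386), F (1029), E (673), B (394.2), G (222.5), A (32.3), C (13.16).
The third oldest is E at 673 Ma, which lies in 720–635 Ma: the Cryogenian.
The fourth oldest is B at 394.2 Ma; separation = |673 − 394.2| = 278.8 Myr.

E, in the Cryogenian; 278.8 million years to B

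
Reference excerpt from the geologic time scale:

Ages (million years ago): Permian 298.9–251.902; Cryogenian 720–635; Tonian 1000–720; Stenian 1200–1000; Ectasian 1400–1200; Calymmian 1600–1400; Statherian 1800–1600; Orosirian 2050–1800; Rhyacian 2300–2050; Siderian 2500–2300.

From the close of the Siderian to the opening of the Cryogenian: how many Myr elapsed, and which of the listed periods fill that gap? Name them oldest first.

End of Siderian = 2300 Ma; start of Cryogenian = 720 Ma.
Gap = 2300 − 720 = 1580 Myr.
Periods wholly inside 2300–720 Ma: Rhyacian (2300–2050), Orosirian (2050–1800), Statherian (1800–1600), Calymmian (1600–1400), Ectasian (1400–1200), Stenian (1200–1000), Tonian (1000–720).

1580 million years; Rhyacian, Orosirian, Statherian, Calymmian, Ectasian, Stenian, Tonian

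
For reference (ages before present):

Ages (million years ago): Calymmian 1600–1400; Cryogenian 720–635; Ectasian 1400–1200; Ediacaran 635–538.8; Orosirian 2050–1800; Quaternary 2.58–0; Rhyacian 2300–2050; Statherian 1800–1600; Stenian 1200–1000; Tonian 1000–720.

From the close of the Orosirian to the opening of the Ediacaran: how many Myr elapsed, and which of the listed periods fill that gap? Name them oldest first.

1165 million years; Statherian, Calymmian, Ectasian, Stenian, Tonian, Cryogenian

The Orosirian closes at 1800 Ma and the Ediacaran opens at 635 Ma, so the interval is 1800 − 635 = 1165 Myr.
A period fits inside if it starts at or after 1800 Ma and ends at or before 635 Ma; oldest first that gives Statherian, Calymmian, Ectasian, Stenian, Tonian, Cryogenian.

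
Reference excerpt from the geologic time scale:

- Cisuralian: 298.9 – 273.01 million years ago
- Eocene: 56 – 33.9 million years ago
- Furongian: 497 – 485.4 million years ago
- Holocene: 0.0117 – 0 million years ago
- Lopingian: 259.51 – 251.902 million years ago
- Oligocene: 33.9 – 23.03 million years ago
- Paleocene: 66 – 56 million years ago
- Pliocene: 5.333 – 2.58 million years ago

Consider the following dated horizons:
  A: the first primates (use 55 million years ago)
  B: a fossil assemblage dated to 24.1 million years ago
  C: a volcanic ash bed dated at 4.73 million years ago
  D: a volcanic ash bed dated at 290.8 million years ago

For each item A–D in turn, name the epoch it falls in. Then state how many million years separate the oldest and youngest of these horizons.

A: 55 Ma lies in 56–33.9 Ma, so Eocene.
B: 24.1 Ma lies in 33.9–23.03 Ma, so Oligocene.
C: 4.73 Ma lies in 5.333–2.58 Ma, so Pliocene.
D: 290.8 Ma lies in 298.9–273.01 Ma, so Cisuralian.
Oldest = 290.8 Ma, youngest = 4.73 Ma → span 286.07 Myr.

A — Eocene; B — Oligocene; C — Pliocene; D — Cisuralian; span 286.07 million years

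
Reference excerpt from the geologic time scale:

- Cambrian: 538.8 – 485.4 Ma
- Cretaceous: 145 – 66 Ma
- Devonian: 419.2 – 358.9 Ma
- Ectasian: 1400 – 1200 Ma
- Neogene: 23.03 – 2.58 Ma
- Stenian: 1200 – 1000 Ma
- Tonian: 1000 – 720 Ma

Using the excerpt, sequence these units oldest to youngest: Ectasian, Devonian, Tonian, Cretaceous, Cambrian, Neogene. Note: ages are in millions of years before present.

Ectasian, Tonian, Cambrian, Devonian, Cretaceous, Neogene

Sorting by start age (descending Ma, since larger Ma = older): Ectasian began 1400, Tonian began 1000, Cambrian began 538.8, Devonian began 419.2, Cretaceous began 145, Neogene began 23.03.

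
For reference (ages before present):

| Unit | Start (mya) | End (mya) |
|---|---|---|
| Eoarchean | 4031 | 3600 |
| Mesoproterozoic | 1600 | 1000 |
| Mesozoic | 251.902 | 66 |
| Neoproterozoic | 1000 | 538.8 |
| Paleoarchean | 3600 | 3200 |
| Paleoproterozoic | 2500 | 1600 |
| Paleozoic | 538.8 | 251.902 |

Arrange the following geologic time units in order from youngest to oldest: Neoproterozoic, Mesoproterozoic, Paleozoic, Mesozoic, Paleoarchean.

The oldest of these is Paleoarchean (starts 3600 Ma) and the youngest is Mesozoic (ends 66 Ma).
In between, by decreasing start age: Mesoproterozoic (1600), Neoproterozoic (1000), Paleozoic (538.8).
Listing youngest first means reversing that sequence.

Mesozoic → Paleozoic → Neoproterozoic → Mesoproterozoic → Paleoarchean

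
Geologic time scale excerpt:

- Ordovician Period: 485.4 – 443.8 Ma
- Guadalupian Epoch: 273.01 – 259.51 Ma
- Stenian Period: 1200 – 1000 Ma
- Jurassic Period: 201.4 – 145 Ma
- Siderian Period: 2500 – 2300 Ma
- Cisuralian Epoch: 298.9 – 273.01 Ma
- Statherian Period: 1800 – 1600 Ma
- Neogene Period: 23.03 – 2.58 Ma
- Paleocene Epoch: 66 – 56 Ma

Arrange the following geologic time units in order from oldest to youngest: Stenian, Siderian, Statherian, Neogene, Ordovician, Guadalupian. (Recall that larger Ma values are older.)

Siderian, then Statherian, then Stenian, then Ordovician, then Guadalupian, then Neogene

The oldest of these is Siderian (starts 2500 Ma) and the youngest is Neogene (ends 2.58 Ma).
In between, by decreasing start age: Statherian (1800), Stenian (1200), Ordovician (485.4), Guadalupian (273.01).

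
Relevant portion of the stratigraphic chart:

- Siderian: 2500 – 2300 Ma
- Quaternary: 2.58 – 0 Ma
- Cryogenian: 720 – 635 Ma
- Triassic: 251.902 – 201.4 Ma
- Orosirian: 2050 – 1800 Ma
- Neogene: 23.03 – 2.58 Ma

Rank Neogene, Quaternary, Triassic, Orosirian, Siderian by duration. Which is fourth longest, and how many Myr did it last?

Neogene, 20.45 million years

Durations: Neogene 20.45; Quaternary 2.58; Triassic 50.502; Orosirian 250; Siderian 200 Myr.
Sorted longest-first: Orosirian (250), Siderian (200), Triassic (50.502), Neogene (20.45), Quaternary (2.58).
The fourth longest is Neogene at 20.45 Myr.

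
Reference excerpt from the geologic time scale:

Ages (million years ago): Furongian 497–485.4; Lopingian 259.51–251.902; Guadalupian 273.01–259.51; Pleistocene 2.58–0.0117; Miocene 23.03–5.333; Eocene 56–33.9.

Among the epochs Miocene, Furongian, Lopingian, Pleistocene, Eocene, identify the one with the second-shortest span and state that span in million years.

Durations: Miocene 17.697; Furongian 11.6; Lopingian 7.608; Pleistocene 2.5683; Eocene 22.1 Myr.
Sorted shortest-first: Pleistocene (2.5683), Lopingian (7.608), Furongian (11.6), Miocene (17.697), Eocene (22.1).
The second shortest is Lopingian at 7.608 Myr.

Lopingian, 7.608 million years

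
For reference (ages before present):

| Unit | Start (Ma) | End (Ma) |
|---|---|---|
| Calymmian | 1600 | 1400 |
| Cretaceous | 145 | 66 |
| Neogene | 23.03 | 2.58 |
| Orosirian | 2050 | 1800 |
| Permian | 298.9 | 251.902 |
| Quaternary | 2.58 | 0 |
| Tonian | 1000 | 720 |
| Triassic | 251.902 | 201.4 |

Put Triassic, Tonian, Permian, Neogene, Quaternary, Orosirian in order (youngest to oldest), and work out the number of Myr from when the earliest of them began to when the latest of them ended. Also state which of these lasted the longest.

Quaternary → Neogene → Triassic → Permian → Tonian → Orosirian; total span 2050 Myr; longest is Tonian

Start ages (Ma): Orosirian 2050, Tonian 1000, Permian 298.9, Triassic 251.902, Neogene 23.03, Quaternary 2.58.
Ordered youngest to oldest: Quaternary, Neogene, Triassic, Permian, Tonian, Orosirian.
Span = 2050 − 0 = 2050 Myr.
Durations: Quaternary 2.58, Triassic 50.502, Orosirian 250, Neogene 20.45, Tonian 280, Permian 46.998 → longest is Tonian (280 Myr).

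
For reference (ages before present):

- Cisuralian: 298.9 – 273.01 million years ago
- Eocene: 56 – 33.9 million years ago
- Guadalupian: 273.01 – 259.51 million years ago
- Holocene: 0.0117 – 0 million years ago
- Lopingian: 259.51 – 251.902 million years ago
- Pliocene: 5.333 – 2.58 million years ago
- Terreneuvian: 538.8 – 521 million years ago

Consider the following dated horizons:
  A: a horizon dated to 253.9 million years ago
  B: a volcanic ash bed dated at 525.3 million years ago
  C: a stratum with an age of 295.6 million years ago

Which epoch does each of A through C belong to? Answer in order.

A — Lopingian; B — Terreneuvian; C — Cisuralian

Match each age against the start–end ranges in the excerpt: A = 253.9 Ma → Lopingian (259.51–251.902); B = 525.3 Ma → Terreneuvian (538.8–521); C = 295.6 Ma → Cisuralian (298.9–273.01).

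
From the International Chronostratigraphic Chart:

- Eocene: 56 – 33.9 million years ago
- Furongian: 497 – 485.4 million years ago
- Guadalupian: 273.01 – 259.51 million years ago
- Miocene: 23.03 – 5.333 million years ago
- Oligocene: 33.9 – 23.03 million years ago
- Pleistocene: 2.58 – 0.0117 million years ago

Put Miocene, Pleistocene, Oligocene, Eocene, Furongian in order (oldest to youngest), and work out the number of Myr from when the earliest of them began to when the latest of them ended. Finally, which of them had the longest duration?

Furongian, Eocene, Oligocene, Miocene, Pleistocene; total span 496.9883 Myr; longest is Eocene

Start ages (Ma): Furongian 497, Eocene 56, Oligocene 33.9, Miocene 23.03, Pleistocene 2.58.
Ordered oldest to youngest: Furongian, Eocene, Oligocene, Miocene, Pleistocene.
Span = 497 − 0.0117 = 496.9883 Myr.
Durations: Furongian 11.6, Miocene 17.697, Pleistocene 2.5683, Oligocene 10.87, Eocene 22.1 → longest is Eocene (22.1 Myr).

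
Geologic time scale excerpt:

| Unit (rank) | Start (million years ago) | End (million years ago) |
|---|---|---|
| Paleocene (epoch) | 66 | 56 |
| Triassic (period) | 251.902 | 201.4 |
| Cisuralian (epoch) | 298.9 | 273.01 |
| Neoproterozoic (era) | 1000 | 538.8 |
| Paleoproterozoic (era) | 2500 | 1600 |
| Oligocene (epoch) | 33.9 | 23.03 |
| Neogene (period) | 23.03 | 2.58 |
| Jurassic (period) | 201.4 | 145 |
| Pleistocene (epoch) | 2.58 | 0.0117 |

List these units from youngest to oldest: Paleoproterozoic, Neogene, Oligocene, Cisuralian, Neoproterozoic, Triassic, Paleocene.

Read off each span (Ma): Paleoproterozoic 2500–1600; Neogene 23.03–2.58; Oligocene 33.9–23.03; Cisuralian 298.9–273.01; Neoproterozoic 1000–538.8; Triassic 251.902–201.4; Paleocene 66–56.
Larger Ma is older, so oldest→youngest is Paleoproterozoic, Neoproterozoic, Cisuralian, Triassic, Paleocene, Oligocene, Neogene; reverse it for youngest→oldest.

Neogene, then Oligocene, then Paleocene, then Triassic, then Cisuralian, then Neoproterozoic, then Paleoproterozoic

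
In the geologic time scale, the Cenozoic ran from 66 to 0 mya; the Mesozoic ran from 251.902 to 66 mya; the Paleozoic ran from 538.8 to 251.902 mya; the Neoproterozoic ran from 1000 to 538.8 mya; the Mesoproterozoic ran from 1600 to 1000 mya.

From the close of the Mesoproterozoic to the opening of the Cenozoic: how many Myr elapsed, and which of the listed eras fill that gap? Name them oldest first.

934 million years; Neoproterozoic, Paleozoic, Mesozoic

The Mesoproterozoic closes at 1000 Ma and the Cenozoic opens at 66 Ma, so the interval is 1000 − 66 = 934 Myr.
An era fits inside if it starts at or after 1000 Ma and ends at or before 66 Ma; oldest first that gives Neoproterozoic, Paleozoic, Mesozoic.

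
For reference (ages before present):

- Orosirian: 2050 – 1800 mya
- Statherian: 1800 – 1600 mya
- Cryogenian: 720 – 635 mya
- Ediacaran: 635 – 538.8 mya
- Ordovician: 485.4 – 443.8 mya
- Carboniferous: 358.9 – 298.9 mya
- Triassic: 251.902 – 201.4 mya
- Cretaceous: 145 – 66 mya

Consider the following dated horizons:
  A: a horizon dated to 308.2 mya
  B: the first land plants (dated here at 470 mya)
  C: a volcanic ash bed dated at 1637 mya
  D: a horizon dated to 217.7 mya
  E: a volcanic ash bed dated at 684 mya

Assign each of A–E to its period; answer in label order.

A — Carboniferous; B — Ordovician; C — Statherian; D — Triassic; E — Cryogenian

Match each age against the start–end ranges in the excerpt: A = 308.2 Ma → Carboniferous (358.9–298.9); B = 470 Ma → Ordovician (485.4–443.8); C = 1637 Ma → Statherian (1800–1600); D = 217.7 Ma → Triassic (251.902–201.4); E = 684 Ma → Cryogenian (720–635).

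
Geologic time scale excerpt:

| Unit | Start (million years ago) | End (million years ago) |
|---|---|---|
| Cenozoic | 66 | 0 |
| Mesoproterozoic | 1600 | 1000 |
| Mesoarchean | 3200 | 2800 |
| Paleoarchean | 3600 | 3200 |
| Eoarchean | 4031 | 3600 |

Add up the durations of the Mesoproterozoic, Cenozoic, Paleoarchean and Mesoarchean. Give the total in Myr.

Each duration: Mesoproterozoic = 600; Cenozoic = 66; Paleoarchean = 400; Mesoarchean = 400.
Sum: 600 + 66 + 400 + 400 = 1466 Myr.

1466 million years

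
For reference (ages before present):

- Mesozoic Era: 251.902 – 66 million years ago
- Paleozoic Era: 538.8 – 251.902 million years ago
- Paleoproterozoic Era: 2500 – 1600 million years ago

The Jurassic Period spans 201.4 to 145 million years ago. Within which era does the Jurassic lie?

The Jurassic (201.4–145 Ma) lies entirely within 251.902–66 Ma, the Mesozoic Era.

Mesozoic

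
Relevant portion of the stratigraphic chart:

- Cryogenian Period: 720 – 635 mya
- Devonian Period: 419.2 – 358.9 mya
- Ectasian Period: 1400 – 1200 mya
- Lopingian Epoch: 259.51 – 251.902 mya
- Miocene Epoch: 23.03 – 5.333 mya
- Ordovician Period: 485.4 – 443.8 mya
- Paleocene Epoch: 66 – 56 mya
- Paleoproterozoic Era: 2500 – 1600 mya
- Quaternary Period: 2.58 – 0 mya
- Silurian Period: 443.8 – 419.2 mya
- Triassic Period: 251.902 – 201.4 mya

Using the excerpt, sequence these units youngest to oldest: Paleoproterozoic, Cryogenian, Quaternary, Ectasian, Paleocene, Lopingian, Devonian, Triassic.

Quaternary, then Paleocene, then Triassic, then Lopingian, then Devonian, then Cryogenian, then Ectasian, then Paleoproterozoic

Sorting by start age (ascending Ma, since larger Ma = older): Quaternary start 2.58, Paleocene start 66, Triassic start 251.902, Lopingian start 259.51, Devonian start 419.2, Cryogenian start 720, Ectasian start 1400, Paleoproterozoic start 2500.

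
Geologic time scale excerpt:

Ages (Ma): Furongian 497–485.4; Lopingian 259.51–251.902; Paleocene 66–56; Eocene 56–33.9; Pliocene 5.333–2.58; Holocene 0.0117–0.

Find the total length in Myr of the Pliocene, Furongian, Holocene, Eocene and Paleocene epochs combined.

46.4647 million years

Each duration: Pliocene = 2.753; Furongian = 11.6; Holocene = 0.0117; Eocene = 22.1; Paleocene = 10.
Sum: 2.753 + 11.6 + 0.0117 + 22.1 + 10 = 46.4647 Myr.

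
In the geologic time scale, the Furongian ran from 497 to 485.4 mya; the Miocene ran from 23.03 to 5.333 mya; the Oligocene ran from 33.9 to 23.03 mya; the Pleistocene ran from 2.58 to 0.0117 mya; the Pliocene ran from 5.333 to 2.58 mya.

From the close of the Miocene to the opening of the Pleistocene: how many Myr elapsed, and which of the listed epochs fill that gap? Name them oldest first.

End of Miocene = 5.333 Ma; start of Pleistocene = 2.58 Ma.
Gap = 5.333 − 2.58 = 2.753 Myr.
Epochs wholly inside 5.333–2.58 Ma: Pliocene (5.333–2.58).

2.753 million years; Pliocene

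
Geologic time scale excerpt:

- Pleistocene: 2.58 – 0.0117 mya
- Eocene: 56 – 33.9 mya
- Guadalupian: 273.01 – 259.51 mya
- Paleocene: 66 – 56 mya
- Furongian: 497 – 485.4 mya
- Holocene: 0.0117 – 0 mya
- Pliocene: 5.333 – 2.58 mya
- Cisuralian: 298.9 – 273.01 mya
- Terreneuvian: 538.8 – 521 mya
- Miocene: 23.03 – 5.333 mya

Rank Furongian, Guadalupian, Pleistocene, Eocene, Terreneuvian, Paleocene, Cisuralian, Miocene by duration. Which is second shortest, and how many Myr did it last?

Paleocene, 10 million years

Start − end for each: Furongian 497 − 485.4 = 11.6; Guadalupian 273.01 − 259.51 = 13.5; Pleistocene 2.58 − 0.0117 = 2.5683; Eocene 56 − 33.9 = 22.1; Terreneuvian 538.8 − 521 = 17.8; Paleocene 66 − 56 = 10; Cisuralian 298.9 − 273.01 = 25.89; Miocene 23.03 − 5.333 = 17.697.
Ranking these from shortest: Pleistocene < Paleocene < Furongian < Guadalupian < Miocene < Terreneuvian < Eocene < Cisuralian.
Position 2 in that ranking is Paleocene, which lasted 10 Myr.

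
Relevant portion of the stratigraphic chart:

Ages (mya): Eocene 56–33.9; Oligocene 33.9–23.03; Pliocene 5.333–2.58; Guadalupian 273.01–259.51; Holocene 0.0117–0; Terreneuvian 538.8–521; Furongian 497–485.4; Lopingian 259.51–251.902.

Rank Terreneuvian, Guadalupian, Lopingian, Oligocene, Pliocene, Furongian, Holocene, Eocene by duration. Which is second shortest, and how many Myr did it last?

Pliocene, 2.753 million years

Start − end for each: Terreneuvian 538.8 − 521 = 17.8; Guadalupian 273.01 − 259.51 = 13.5; Lopingian 259.51 − 251.902 = 7.608; Oligocene 33.9 − 23.03 = 10.87; Pliocene 5.333 − 2.58 = 2.753; Furongian 497 − 485.4 = 11.6; Holocene 0.0117 − 0 = 0.0117; Eocene 56 − 33.9 = 22.1.
Ranking these from shortest: Holocene < Pliocene < Lopingian < Oligocene < Furongian < Guadalupian < Terreneuvian < Eocene.
Position 2 in that ranking is Pliocene, which lasted 2.753 Myr.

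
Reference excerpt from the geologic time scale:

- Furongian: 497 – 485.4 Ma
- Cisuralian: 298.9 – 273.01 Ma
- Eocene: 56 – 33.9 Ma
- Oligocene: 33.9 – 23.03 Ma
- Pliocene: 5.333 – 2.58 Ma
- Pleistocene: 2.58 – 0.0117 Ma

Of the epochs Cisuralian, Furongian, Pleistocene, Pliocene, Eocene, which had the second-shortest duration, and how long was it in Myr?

Start − end for each: Cisuralian 298.9 − 273.01 = 25.89; Furongian 497 − 485.4 = 11.6; Pleistocene 2.58 − 0.0117 = 2.5683; Pliocene 5.333 − 2.58 = 2.753; Eocene 56 − 33.9 = 22.1.
Ranking these from shortest: Pleistocene < Pliocene < Furongian < Eocene < Cisuralian.
Position 2 in that ranking is Pliocene, which lasted 2.753 Myr.

Pliocene, 2.753 million years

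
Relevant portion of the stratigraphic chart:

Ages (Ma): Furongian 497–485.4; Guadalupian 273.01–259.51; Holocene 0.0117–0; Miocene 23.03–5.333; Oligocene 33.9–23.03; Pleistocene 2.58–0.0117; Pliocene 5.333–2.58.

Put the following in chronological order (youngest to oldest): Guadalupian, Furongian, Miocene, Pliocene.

Pliocene, Miocene, Guadalupian, Furongian

Sorting by start age (ascending Ma, since larger Ma = older): Pliocene start 5.333, Miocene start 23.03, Guadalupian start 273.01, Furongian start 497.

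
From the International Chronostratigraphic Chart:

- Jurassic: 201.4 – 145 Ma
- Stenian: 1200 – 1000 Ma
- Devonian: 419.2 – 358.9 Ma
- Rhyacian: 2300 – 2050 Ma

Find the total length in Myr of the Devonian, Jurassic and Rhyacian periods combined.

366.7 million years

Duration is start − end for each: (419.2 − 358.9) + (201.4 − 145) + (2300 − 2050).
That is 60.3 + 56.4 + 250, which totals 366.7 million years.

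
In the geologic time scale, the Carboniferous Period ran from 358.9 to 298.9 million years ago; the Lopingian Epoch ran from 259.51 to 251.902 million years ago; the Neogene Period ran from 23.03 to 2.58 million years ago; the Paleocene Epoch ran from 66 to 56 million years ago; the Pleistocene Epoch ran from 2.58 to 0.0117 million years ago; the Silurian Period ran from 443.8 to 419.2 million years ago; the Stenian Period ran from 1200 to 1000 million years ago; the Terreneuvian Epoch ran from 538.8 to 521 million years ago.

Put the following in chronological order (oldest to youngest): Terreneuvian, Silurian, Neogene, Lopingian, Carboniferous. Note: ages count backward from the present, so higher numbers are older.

Terreneuvian, then Silurian, then Carboniferous, then Lopingian, then Neogene

Read off each span (Ma): Terreneuvian 538.8–521; Silurian 443.8–419.2; Neogene 23.03–2.58; Lopingian 259.51–251.902; Carboniferous 358.9–298.9.
Larger Ma is older, so oldest→youngest is Terreneuvian, Silurian, Carboniferous, Lopingian, Neogene.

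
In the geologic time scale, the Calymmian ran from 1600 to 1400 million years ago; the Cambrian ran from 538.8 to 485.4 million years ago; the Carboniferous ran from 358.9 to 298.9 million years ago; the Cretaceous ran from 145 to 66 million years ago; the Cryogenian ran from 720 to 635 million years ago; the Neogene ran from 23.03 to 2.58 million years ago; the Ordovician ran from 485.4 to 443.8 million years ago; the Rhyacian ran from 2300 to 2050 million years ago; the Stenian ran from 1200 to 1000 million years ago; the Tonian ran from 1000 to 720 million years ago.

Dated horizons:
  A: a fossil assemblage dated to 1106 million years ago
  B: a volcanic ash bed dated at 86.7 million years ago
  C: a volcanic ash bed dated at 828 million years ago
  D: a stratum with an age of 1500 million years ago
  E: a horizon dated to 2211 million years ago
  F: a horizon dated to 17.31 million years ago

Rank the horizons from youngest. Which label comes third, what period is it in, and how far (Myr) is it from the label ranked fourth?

C, in the Tonian; 278 million years to A

Smaller Ma means younger, so youngest first: F 17.31 < B 86.7 < C 828 < A 1106 < D 1500 < E 2211.
Counting 3 along gives C (828 Ma); the excerpt puts that inside the Tonian, 1000–720 Ma.
Next in line is A (1106 Ma), and 1106 − 828 = 278 Myr.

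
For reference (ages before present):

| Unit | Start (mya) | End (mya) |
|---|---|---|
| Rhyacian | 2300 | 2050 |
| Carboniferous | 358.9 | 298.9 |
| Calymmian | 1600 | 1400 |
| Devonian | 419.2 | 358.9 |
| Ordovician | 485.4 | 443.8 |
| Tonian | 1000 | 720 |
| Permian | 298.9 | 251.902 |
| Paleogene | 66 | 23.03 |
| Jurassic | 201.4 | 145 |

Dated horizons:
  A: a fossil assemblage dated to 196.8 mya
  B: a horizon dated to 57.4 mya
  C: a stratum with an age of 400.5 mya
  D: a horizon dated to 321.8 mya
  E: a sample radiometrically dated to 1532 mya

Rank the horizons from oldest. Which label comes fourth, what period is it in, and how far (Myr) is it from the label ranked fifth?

Sorted oldest-first by Ma: E (1532), C (400.5), D (321.8), A (196.8), B (57.4).
The fourth oldest is A at 196.8 Ma, which lies in 201.4–145 Ma: the Jurassic.
The fifth oldest is B at 57.4 Ma; separation = |196.8 − 57.4| = 139.4 Myr.

A, in the Jurassic; 139.4 million years to B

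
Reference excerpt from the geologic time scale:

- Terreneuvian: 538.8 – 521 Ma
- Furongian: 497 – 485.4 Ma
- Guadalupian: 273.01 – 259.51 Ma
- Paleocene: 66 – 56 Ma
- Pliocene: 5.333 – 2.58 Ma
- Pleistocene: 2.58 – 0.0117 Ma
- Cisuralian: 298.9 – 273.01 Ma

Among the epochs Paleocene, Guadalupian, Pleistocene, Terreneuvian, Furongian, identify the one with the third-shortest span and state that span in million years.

Furongian, 11.6 million years

Start − end for each: Paleocene 66 − 56 = 10; Guadalupian 273.01 − 259.51 = 13.5; Pleistocene 2.58 − 0.0117 = 2.5683; Terreneuvian 538.8 − 521 = 17.8; Furongian 497 − 485.4 = 11.6.
Ranking these from shortest: Pleistocene < Paleocene < Furongian < Guadalupian < Terreneuvian.
Position 3 in that ranking is Furongian, which lasted 11.6 Myr.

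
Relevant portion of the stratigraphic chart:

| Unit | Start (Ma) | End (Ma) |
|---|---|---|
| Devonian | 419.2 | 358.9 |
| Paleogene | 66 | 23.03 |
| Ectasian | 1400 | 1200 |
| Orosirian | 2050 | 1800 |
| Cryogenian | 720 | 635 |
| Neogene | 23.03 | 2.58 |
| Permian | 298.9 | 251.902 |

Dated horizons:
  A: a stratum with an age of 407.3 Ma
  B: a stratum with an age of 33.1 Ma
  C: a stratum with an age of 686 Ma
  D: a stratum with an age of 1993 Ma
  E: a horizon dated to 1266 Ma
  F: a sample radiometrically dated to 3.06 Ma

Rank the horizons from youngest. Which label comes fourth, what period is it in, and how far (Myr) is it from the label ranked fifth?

C, in the Cryogenian; 580 million years to E

Sorted youngest-first by Ma: F (3.06), B (33.1), A (407.3), C (686), E (1266), D (1993).
The fourth youngest is C at 686 Ma, which lies in 720–635 Ma: the Cryogenian.
The fifth youngest is E at 1266 Ma; separation = |686 − 1266| = 580 Myr.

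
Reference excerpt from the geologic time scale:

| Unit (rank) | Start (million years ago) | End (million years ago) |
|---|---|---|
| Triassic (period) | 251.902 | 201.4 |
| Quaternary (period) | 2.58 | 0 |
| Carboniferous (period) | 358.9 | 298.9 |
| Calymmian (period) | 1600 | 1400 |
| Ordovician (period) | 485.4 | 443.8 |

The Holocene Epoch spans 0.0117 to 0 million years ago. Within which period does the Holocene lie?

Quaternary

The Holocene (0.0117–0 Ma) lies entirely within 2.58–0 Ma, the Quaternary Period.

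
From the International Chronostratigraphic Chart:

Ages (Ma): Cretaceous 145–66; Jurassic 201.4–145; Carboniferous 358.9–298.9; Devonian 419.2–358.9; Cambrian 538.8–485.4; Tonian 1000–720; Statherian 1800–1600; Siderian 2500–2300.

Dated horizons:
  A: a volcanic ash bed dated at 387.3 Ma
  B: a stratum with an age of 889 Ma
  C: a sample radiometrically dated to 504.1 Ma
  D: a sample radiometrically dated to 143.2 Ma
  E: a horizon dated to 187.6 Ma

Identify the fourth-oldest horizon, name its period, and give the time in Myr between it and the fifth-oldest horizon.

E, in the Jurassic; 44.4 million years to D

Sorted oldest-first by Ma: B (889), C (504.1), A (387.3), E (187.6), D (143.2).
The fourth oldest is E at 187.6 Ma, which lies in 201.4–145 Ma: the Jurassic.
The fifth oldest is D at 143.2 Ma; separation = |187.6 − 143.2| = 44.4 Myr.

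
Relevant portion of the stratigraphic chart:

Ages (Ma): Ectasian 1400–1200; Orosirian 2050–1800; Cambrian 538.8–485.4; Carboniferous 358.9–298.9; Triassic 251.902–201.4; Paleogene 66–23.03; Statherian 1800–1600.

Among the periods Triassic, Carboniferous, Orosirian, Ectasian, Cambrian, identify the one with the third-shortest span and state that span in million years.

Carboniferous, 60 million years

Durations: Triassic 50.502; Carboniferous 60; Orosirian 250; Ectasian 200; Cambrian 53.4 Myr.
Sorted shortest-first: Triassic (50.502), Cambrian (53.4), Carboniferous (60), Ectasian (200), Orosirian (250).
The third shortest is Carboniferous at 60 Myr.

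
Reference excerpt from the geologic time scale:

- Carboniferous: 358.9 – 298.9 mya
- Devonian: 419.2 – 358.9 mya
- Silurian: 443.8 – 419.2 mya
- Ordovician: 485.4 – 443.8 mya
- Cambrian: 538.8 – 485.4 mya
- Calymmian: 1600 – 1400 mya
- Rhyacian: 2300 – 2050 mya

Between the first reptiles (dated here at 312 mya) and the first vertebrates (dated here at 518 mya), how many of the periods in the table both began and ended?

3

518 Ma sits inside the Cambrian (538.8–485.4) and 312 Ma inside the Carboniferous (358.9–298.9); neither of those is wholly between the two dates.
The listed periods lying completely between them are Ordovician, Silurian, Devonian — 3 in all.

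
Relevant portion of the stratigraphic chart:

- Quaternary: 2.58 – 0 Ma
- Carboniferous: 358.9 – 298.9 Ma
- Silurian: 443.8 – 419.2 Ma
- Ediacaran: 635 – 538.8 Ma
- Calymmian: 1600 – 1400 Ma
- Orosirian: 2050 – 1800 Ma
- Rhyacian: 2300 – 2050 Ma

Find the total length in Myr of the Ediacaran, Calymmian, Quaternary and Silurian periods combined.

Each duration: Ediacaran = 96.2; Calymmian = 200; Quaternary = 2.58; Silurian = 24.6.
Sum: 96.2 + 200 + 2.58 + 24.6 = 323.38 Myr.

323.38 million years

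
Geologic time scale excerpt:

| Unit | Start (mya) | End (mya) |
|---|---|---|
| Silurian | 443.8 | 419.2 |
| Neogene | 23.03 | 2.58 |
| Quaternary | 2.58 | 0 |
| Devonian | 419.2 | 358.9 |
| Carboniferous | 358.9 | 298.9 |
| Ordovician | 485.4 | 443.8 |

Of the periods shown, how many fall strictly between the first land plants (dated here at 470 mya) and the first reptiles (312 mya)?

The older date is 470 Ma and the younger is 312 Ma.
Periods with start < 470 and end > 312 Ma: Silurian (443.8–419.2), Devonian (419.2–358.9).
That is 2 complete periods.

2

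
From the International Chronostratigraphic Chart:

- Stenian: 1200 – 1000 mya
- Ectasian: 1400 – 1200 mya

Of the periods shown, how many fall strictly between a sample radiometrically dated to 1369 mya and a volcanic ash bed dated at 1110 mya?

0

The older date is 1369 Ma and the younger is 1110 Ma.
No period both begins after 1369 Ma and ends before 1110 Ma, so the count is 0.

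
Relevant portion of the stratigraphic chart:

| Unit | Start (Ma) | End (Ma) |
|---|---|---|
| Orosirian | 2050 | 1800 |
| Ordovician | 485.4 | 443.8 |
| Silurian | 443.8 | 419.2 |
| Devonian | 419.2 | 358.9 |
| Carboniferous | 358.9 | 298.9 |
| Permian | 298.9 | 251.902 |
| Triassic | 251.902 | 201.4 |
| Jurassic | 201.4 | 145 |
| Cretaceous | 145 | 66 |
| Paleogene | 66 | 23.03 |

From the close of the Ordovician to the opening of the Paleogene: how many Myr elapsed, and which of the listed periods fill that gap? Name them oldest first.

End of Ordovician = 443.8 Ma; start of Paleogene = 66 Ma.
Gap = 443.8 − 66 = 377.8 Myr.
Periods wholly inside 443.8–66 Ma: Silurian (443.8–419.2), Devonian (419.2–358.9), Carboniferous (358.9–298.9), Permian (298.9–251.902), Triassic (251.902–201.4), Jurassic (201.4–145), Cretaceous (145–66).

377.8 million years; Silurian, Devonian, Carboniferous, Permian, Triassic, Jurassic, Cretaceous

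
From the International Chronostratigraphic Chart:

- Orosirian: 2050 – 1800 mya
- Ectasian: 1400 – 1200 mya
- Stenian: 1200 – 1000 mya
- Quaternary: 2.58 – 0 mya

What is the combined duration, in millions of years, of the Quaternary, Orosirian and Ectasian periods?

452.58 million years

Duration is start − end for each: (2.58 − 0) + (2050 − 1800) + (1400 − 1200).
That is 2.58 + 250 + 200, which totals 452.58 million years.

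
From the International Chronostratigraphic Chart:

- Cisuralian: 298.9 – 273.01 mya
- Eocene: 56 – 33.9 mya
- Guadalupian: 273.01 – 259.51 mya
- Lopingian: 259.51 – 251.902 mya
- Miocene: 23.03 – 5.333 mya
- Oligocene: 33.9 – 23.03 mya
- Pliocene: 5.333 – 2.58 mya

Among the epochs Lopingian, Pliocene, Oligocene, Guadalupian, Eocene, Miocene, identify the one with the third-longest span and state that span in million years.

Start − end for each: Lopingian 259.51 − 251.902 = 7.608; Pliocene 5.333 − 2.58 = 2.753; Oligocene 33.9 − 23.03 = 10.87; Guadalupian 273.01 − 259.51 = 13.5; Eocene 56 − 33.9 = 22.1; Miocene 23.03 − 5.333 = 17.697.
Ranking these from longest: Eocene > Miocene > Guadalupian > Oligocene > Lopingian > Pliocene.
Position 3 in that ranking is Guadalupian, which lasted 13.5 Myr.

Guadalupian, 13.5 million years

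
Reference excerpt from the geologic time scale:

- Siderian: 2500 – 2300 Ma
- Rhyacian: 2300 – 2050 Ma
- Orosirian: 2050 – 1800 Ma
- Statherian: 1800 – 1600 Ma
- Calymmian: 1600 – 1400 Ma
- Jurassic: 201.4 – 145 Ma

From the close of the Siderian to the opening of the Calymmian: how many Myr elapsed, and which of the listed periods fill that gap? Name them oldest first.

700 million years; Rhyacian, Orosirian, Statherian

End of Siderian = 2300 Ma; start of Calymmian = 1600 Ma.
Gap = 2300 − 1600 = 700 Myr.
Periods wholly inside 2300–1600 Ma: Rhyacian (2300–2050), Orosirian (2050–1800), Statherian (1800–1600).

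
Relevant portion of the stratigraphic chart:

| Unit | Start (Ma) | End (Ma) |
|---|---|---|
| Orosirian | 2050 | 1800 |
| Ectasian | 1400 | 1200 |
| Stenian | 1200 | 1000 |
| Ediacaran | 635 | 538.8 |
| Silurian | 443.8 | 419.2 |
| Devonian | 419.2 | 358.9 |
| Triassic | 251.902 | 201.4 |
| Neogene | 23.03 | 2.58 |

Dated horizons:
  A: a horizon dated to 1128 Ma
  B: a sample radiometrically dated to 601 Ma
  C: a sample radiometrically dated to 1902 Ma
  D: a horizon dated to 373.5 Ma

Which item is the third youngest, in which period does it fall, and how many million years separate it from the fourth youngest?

Smaller Ma means younger, so youngest first: D 373.5 < B 601 < A 1128 < C 1902.
Counting 3 along gives A (1128 Ma); the excerpt puts that inside the Stenian, 1200–1000 Ma.
Next in line is C (1902 Ma), and 1902 − 1128 = 774 Myr.

A, in the Stenian; 774 million years to C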